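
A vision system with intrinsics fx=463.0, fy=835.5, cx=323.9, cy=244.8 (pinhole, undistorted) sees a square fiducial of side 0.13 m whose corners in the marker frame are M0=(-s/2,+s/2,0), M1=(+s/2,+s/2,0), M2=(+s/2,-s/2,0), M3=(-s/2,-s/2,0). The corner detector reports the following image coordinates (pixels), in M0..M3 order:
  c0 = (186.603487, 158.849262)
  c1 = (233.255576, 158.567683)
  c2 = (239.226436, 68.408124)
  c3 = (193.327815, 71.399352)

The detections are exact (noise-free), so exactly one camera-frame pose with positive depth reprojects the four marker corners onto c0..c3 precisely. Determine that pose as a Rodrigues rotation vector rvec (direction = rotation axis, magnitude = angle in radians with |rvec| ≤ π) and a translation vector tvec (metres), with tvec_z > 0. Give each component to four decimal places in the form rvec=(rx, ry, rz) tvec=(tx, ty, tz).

Intrinsics K: fx=463.0, fy=835.5, cx=323.9, cy=244.8
Marker side s = 0.13 m; corners in marker frame (Z=0):
  M0 = (-0.0650, +0.0650, 0)
  M1 = (+0.0650, +0.0650, 0)
  M2 = (+0.0650, -0.0650, 0)
  M3 = (-0.0650, -0.0650, 0)
Detected image corners:
  c0 = (186.603487, 158.849262) px
  c1 = (233.255576, 158.567683) px
  c2 = (239.226436, 68.408124) px
  c3 = (193.327815, 71.399352) px
Planar DLT: solve 8×8 A·h = b for H (H[2,2]=1):
  H  [+305.29700 -82.50918 +212.77852]
  H  [-39.85602 +664.91001 +113.86318]
  H  [-0.23762 -0.15784 +1.00000]
B = K⁻¹H; ‖b₁‖=0.859414, ‖b₂‖=0.859414; λ = 2/(‖b₁‖+‖b₂‖) = 1.163584, sign → tz>0 ⇒ λ=+1.163584
r₁ = λ·B[:,0] = (+0.96068,+0.02550,-0.27649); r₂ = λ·B[:,1] = (-0.07887,+0.97982,-0.18366)
r₃ = r₁×r₂ = (+0.26623,+0.19825,+0.94330); SVD([r₁ r₂ r₃]) → R = UVᵀ:
  R  [+0.96068 -0.07887 +0.26623]
  R  [+0.02550 +0.97982 +0.19825]
  R  [-0.27649 -0.18366 +0.94330]
t = (-0.27926, -0.18235, +1.16358) m
tr R = 2.883801; θ = arccos((tr R − 1)/2) = 0.342552 rad = 19.627°
axis k = ((R−Rᵀ)₃₂, (R−Rᵀ)₁₃, (R−Rᵀ)₂₁) / (2 sinθ) = (-0.568504, +0.807875, +0.155373)
rvec = θ·k = (-0.194742, +0.276739, +0.053223)

rvec=(-0.1947, 0.2767, 0.0532) tvec=(-0.2793, -0.1824, 1.1636)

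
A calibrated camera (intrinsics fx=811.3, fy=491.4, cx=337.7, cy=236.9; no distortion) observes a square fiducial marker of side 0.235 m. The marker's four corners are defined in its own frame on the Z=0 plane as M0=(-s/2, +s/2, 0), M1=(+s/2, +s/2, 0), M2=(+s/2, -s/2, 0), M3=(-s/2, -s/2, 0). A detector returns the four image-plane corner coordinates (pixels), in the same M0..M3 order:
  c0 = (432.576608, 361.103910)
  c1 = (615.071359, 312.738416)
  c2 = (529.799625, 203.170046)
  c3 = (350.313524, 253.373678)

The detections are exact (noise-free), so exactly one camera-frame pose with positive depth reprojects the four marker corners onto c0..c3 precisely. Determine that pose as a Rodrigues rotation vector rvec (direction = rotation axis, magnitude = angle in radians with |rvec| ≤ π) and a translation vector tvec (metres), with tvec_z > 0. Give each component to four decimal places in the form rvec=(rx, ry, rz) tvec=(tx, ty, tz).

rvec=(-0.0114, 0.0885, -0.4342) tvec=(0.1707, 0.0901, 0.9673)

Intrinsics K: fx=811.3, fy=491.4, cx=337.7, cy=236.9
Marker side s = 0.235 m; corners in marker frame (Z=0):
  M0 = (-0.1175, +0.1175, 0)
  M1 = (+0.1175, +0.1175, 0)
  M2 = (+0.1175, -0.1175, 0)
  M3 = (-0.1175, -0.1175, 0)
Detected image corners:
  c0 = (432.576608, 361.103910) px
  c1 = (615.071359, 312.738416) px
  c2 = (529.799625, 203.170046) px
  c3 = (350.313524, 253.373678) px
Planar DLT: solve 8×8 A·h = b for H (H[2,2]=1):
  H  [+728.69239 +341.48839 +480.87342]
  H  [-234.04464 +453.55865 +282.64818]
  H  [-0.08602 -0.03092 +1.00000]
B = K⁻¹H; ‖b₁‖=1.033822, ‖b₂‖=1.033822; λ = 2/(‖b₁‖+‖b₂‖) = 0.967285, sign → tz>0 ⇒ λ=+0.967285
r₁ = λ·B[:,0] = (+0.90343,-0.42059,-0.08321); r₂ = λ·B[:,1] = (+0.41960,+0.90722,-0.02991)
r₃ = r₁×r₂ = (+0.08807,-0.00789,+0.99608); SVD([r₁ r₂ r₃]) → R = UVᵀ:
  R  [+0.90343 +0.41960 +0.08807]
  R  [-0.42059 +0.90722 -0.00789]
  R  [-0.08321 -0.02991 +0.99608]
t = (+0.17070, +0.09005, +0.96728) m
tr R = 2.806730; θ = arccos((tr R − 1)/2) = 0.443244 rad = 25.396°
axis k = ((R−Rᵀ)₃₂, (R−Rᵀ)₁₃, (R−Rᵀ)₂₁) / (2 sinθ) = (-0.025678, +0.199677, -0.979525)
rvec = θ·k = (-0.011381, +0.088506, -0.434169)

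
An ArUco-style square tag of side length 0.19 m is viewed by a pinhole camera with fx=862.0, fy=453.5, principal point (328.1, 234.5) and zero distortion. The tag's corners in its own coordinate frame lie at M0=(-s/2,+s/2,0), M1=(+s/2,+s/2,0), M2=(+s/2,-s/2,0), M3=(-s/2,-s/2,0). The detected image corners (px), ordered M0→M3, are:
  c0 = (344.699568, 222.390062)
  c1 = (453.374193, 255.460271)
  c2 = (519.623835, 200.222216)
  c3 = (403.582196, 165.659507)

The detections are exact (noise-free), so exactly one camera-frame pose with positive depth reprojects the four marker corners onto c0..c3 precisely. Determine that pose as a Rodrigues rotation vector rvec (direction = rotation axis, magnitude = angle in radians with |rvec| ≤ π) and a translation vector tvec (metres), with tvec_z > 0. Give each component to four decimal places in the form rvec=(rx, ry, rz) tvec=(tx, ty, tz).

Intrinsics K: fx=862.0, fy=453.5, cx=328.1, cy=234.5
Marker side s = 0.19 m; corners in marker frame (Z=0):
  M0 = (-0.0950, +0.0950, 0)
  M1 = (+0.0950, +0.0950, 0)
  M2 = (+0.0950, -0.0950, 0)
  M3 = (-0.0950, -0.0950, 0)
Detected image corners:
  c0 = (344.699568, 222.390062) px
  c1 = (453.374193, 255.460271) px
  c2 = (519.623835, 200.222216) px
  c3 = (403.582196, 165.659507) px
Planar DLT: solve 8×8 A·h = b for H (H[2,2]=1):
  H  [+568.83515 -192.91937 +429.10664]
  H  [+167.10863 +361.47567 +211.69330]
  H  [-0.05099 +0.31670 +1.00000]
B = K⁻¹H; ‖b₁‖=0.787379, ‖b₂‖=0.787379; λ = 2/(‖b₁‖+‖b₂‖) = 1.270036, sign → tz>0 ⇒ λ=+1.270036
r₁ = λ·B[:,0] = (+0.86275,+0.50147,-0.06475); r₂ = λ·B[:,1] = (-0.43734,+0.80434,+0.40222)
r₃ = r₁×r₂ = (+0.25379,-0.31869,+0.91325); SVD([r₁ r₂ r₃]) → R = UVᵀ:
  R  [+0.86275 -0.43734 +0.25379]
  R  [+0.50147 +0.80434 -0.31869]
  R  [-0.06475 +0.40222 +0.91325]
t = (+0.14882, -0.06387, +1.27004) m
tr R = 2.580332; θ = arccos((tr R − 1)/2) = 0.659716 rad = 37.799°
axis k = ((R−Rᵀ)₃₂, (R−Rᵀ)₁₃, (R−Rᵀ)₂₁) / (2 sinθ) = (+0.588125, +0.259866, +0.765884)
rvec = θ·k = (+0.387995, +0.171438, +0.505266)

rvec=(0.3880, 0.1714, 0.5053) tvec=(0.1488, -0.0639, 1.2700)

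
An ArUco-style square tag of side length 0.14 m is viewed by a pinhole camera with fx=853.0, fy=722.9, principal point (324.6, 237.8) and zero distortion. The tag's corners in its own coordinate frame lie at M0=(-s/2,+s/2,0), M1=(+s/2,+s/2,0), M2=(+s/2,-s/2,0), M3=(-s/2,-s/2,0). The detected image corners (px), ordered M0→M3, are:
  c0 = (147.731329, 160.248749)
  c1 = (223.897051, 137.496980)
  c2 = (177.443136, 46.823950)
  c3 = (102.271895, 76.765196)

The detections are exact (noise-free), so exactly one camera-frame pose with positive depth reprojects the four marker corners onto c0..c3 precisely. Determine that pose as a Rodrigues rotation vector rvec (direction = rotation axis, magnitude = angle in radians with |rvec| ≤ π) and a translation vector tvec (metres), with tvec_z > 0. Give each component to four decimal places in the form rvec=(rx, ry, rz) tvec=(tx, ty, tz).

Intrinsics K: fx=853.0, fy=722.9, cx=324.6, cy=237.8
Marker side s = 0.14 m; corners in marker frame (Z=0):
  M0 = (-0.0700, +0.0700, 0)
  M1 = (+0.0700, +0.0700, 0)
  M2 = (+0.0700, -0.0700, 0)
  M3 = (-0.0700, -0.0700, 0)
Detected image corners:
  c0 = (147.731329, 160.248749) px
  c1 = (223.897051, 137.496980) px
  c2 = (177.443136, 46.823950) px
  c3 = (102.271895, 76.765196) px
Planar DLT: solve 8×8 A·h = b for H (H[2,2]=1):
  H  [+455.51412 +364.48844 +161.81202]
  H  [-242.79179 +644.56706 +106.49571]
  H  [-0.52219 +0.22327 +1.00000]
B = K⁻¹H; ‖b₁‖=0.914598, ‖b₂‖=0.914598; λ = 2/(‖b₁‖+‖b₂‖) = 1.093377, sign → tz>0 ⇒ λ=+1.093377
r₁ = λ·B[:,0] = (+0.80115,-0.17941,-0.57095); r₂ = λ·B[:,1] = (+0.37431,+0.89460,+0.24412)
r₃ = r₁×r₂ = (+0.46697,-0.40928,+0.78385); SVD([r₁ r₂ r₃]) → R = UVᵀ:
  R  [+0.80115 +0.37431 +0.46697]
  R  [-0.17941 +0.89460 -0.40928]
  R  [-0.57095 +0.24412 +0.78385]
t = (-0.20866, -0.19860, +1.09338) m
tr R = 2.479596; θ = arccos((tr R − 1)/2) = 0.738026 rad = 42.286°
axis k = ((R−Rᵀ)₃₂, (R−Rᵀ)₁₃, (R−Rᵀ)₂₁) / (2 sinθ) = (+0.485562, +0.771307, -0.411480)
rvec = θ·k = (+0.358357, +0.569245, -0.303683)

rvec=(0.3584, 0.5692, -0.3037) tvec=(-0.2087, -0.1986, 1.0934)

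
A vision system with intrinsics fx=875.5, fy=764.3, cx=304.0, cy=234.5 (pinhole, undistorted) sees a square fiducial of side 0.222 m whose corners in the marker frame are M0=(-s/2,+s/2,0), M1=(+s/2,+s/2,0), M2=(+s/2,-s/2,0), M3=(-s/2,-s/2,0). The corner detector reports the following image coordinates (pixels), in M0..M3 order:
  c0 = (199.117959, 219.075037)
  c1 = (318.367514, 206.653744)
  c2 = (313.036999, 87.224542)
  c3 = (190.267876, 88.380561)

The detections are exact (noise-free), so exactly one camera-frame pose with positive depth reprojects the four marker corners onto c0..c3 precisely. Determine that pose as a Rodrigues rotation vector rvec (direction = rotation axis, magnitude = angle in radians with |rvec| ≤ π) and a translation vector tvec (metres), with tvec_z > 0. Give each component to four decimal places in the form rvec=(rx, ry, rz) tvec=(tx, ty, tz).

Intrinsics K: fx=875.5, fy=764.3, cx=304.0, cy=234.5
Marker side s = 0.222 m; corners in marker frame (Z=0):
  M0 = (-0.1110, +0.1110, 0)
  M1 = (+0.1110, +0.1110, 0)
  M2 = (+0.1110, -0.1110, 0)
  M3 = (-0.1110, -0.1110, 0)
Detected image corners:
  c0 = (199.117959, 219.075037) px
  c1 = (318.367514, 206.653744) px
  c2 = (313.036999, 87.224542) px
  c3 = (190.267876, 88.380561) px
Planar DLT: solve 8×8 A·h = b for H (H[2,2]=1):
  H  [+650.02162 +58.85666 +258.00368]
  H  [+30.99033 +578.25312 +150.92039]
  H  [+0.41156 +0.10690 +1.00000]
B = K⁻¹H; ‖b₁‖=0.732251, ‖b₂‖=0.732251; λ = 2/(‖b₁‖+‖b₂‖) = 1.365652, sign → tz>0 ⇒ λ=+1.365652
r₁ = λ·B[:,0] = (+0.81878,-0.11707,+0.56204); r₂ = λ·B[:,1] = (+0.04112,+0.98843,+0.14599)
r₃ = r₁×r₂ = (-0.57263,-0.09642,+0.81412); SVD([r₁ r₂ r₃]) → R = UVᵀ:
  R  [+0.81878 +0.04112 -0.57263]
  R  [-0.11707 +0.98843 -0.09642]
  R  [+0.56204 +0.14599 +0.81412]
t = (-0.07175, -0.14934, +1.36565) m
tr R = 2.621333; θ = arccos((tr R − 1)/2) = 0.625507 rad = 35.839°
axis k = ((R−Rᵀ)₃₂, (R−Rᵀ)₁₃, (R−Rᵀ)₂₁) / (2 sinθ) = (+0.207008, -0.968968, -0.135086)
rvec = θ·k = (+0.129485, -0.606097, -0.084497)

rvec=(0.1295, -0.6061, -0.0845) tvec=(-0.0717, -0.1493, 1.3657)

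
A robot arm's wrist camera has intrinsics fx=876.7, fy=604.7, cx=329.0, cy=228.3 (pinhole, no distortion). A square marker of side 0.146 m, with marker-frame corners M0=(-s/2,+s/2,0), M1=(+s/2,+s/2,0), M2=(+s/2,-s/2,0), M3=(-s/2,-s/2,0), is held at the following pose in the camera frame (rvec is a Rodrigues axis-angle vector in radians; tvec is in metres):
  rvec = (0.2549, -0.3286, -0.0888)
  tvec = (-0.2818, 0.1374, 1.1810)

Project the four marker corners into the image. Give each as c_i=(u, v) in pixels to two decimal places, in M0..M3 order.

Intrinsics K: fx=876.7, fy=604.7, cx=329.0, cy=228.3
Marker side s = 0.146 m; corners in marker frame (Z=0):
  M0 = (-0.0730, +0.0730, 0)
  M1 = (+0.0730, +0.0730, 0)
  M2 = (+0.0730, -0.0730, 0)
  M3 = (-0.0730, -0.0730, 0)
rvec = (0.2549, -0.3286, -0.0888), |rvec| = θ = 0.42525 rad = 24.365°
Rodrigues: sinθ=0.41255, 1−cosθ=0.08906; R = I + sinθ·[k]× + (1−cosθ)·[k]×²:
    [+0.94294 +0.04489 -0.32993]
    [-0.12740 +0.96412 -0.23292]
    [+0.30764 +0.26166 +0.91482]
t = (-0.2818, 0.1374, 1.1810) m
M0: Pc = R·M0+t = (-0.34736, +0.21708, +1.17764); u = 876.7·(-0.34736)/1.17764 + 329.0 = 70.4091, v = 604.7·(+0.21708)/1.17764 + 228.3 = 339.7673
M1: Pc = R·M1+t = (-0.20969, +0.19848, +1.22256); u = 876.7·(-0.20969)/1.22256 + 329.0 = 178.6319, v = 604.7·(+0.19848)/1.22256 + 228.3 = 326.4720
M2: Pc = R·M2+t = (-0.21624, +0.05772, +1.18436); u = 876.7·(-0.21624)/1.18436 + 329.0 = 168.9298, v = 604.7·(+0.05772)/1.18436 + 228.3 = 257.7699
M3: Pc = R·M3+t = (-0.35391, +0.07632, +1.13944); u = 876.7·(-0.35391)/1.13944 + 329.0 = 56.6961, v = 604.7·(+0.07632)/1.13944 + 228.3 = 268.8028

c0=(70.41, 339.77) c1=(178.63, 326.47) c2=(168.93, 257.77) c3=(56.70, 268.80)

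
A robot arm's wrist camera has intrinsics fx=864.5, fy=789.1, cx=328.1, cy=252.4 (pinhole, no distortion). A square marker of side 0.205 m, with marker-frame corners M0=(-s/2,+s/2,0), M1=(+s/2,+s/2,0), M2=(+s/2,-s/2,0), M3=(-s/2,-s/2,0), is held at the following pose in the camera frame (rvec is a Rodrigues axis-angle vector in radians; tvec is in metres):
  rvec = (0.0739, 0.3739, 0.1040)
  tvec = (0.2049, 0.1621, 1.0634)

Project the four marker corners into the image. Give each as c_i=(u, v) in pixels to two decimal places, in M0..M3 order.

Intrinsics K: fx=864.5, fy=789.1, cx=328.1, cy=252.4
Marker side s = 0.205 m; corners in marker frame (Z=0):
  M0 = (-0.1025, +0.1025, 0)
  M1 = (+0.1025, +0.1025, 0)
  M2 = (+0.1025, -0.1025, 0)
  M3 = (-0.1025, -0.1025, 0)
rvec = (0.0739, 0.3739, 0.1040), |rvec| = θ = 0.39507 rad = 22.636°
Rodrigues: sinθ=0.38487, 1−cosθ=0.07703; R = I + sinθ·[k]× + (1−cosθ)·[k]×²:
    [+0.92567 -0.08768 +0.36804]
    [+0.11495 +0.99197 -0.05280]
    [-0.36046 +0.09118 +0.92831]
t = (0.2049, 0.1621, 1.0634) m
M0: Pc = R·M0+t = (+0.10103, +0.25199, +1.10969); u = 864.5·(+0.10103)/1.10969 + 328.1 = 406.8085, v = 789.1·(+0.25199)/1.10969 + 252.4 = 431.5923
M1: Pc = R·M1+t = (+0.29079, +0.27556, +1.03580); u = 864.5·(+0.29079)/1.03580 + 328.1 = 570.8025, v = 789.1·(+0.27556)/1.03580 + 252.4 = 462.3284
M2: Pc = R·M2+t = (+0.30877, +0.07221, +1.01711); u = 864.5·(+0.30877)/1.01711 + 328.1 = 590.5402, v = 789.1·(+0.07221)/1.01711 + 252.4 = 308.4195
M3: Pc = R·M3+t = (+0.11901, +0.04864, +1.09100); u = 864.5·(+0.11901)/1.09100 + 328.1 = 422.3997, v = 789.1·(+0.04864)/1.09100 + 252.4 = 287.5810

c0=(406.81, 431.59) c1=(570.80, 462.33) c2=(590.54, 308.42) c3=(422.40, 287.58)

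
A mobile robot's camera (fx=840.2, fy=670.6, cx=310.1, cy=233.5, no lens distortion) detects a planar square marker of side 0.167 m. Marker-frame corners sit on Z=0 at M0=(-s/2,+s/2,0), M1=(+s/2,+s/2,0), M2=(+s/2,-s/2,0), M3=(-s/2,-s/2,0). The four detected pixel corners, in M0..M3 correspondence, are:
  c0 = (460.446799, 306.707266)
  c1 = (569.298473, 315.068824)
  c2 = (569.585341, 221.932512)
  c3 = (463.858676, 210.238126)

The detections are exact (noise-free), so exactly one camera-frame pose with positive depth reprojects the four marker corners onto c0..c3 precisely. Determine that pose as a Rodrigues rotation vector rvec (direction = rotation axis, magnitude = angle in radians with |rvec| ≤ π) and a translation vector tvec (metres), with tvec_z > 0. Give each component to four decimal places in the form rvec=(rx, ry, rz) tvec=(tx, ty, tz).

Intrinsics K: fx=840.2, fy=670.6, cx=310.1, cy=233.5
Marker side s = 0.167 m; corners in marker frame (Z=0):
  M0 = (-0.0835, +0.0835, 0)
  M1 = (+0.0835, +0.0835, 0)
  M2 = (+0.0835, -0.0835, 0)
  M3 = (-0.0835, -0.0835, 0)
Detected image corners:
  c0 = (460.446799, 306.707266) px
  c1 = (569.298473, 315.068824) px
  c2 = (569.585341, 221.932512) px
  c3 = (463.858676, 210.238126) px
Planar DLT: solve 8×8 A·h = b for H (H[2,2]=1):
  H  [+760.19912 -98.82534 +516.83421]
  H  [+120.40798 +522.57306 +262.90763]
  H  [+0.22854 -0.17047 +1.00000]
B = K⁻¹H; ‖b₁‖=0.857518, ‖b₂‖=0.857518; λ = 2/(‖b₁‖+‖b₂‖) = 1.166156, sign → tz>0 ⇒ λ=+1.166156
r₁ = λ·B[:,0] = (+0.95675,+0.11659,+0.26652); r₂ = λ·B[:,1] = (-0.06379,+0.97796,-0.19880)
r₃ = r₁×r₂ = (-0.28382,+0.17320,+0.94311); SVD([r₁ r₂ r₃]) → R = UVᵀ:
  R  [+0.95675 -0.06379 -0.28382]
  R  [+0.11659 +0.97796 +0.17320]
  R  [+0.26652 -0.19880 +0.94311]
t = (+0.28694, +0.05114, +1.16616) m
tr R = 2.877820; θ = arccos((tr R − 1)/2) = 0.351347 rad = 20.131°
axis k = ((R−Rᵀ)₃₂, (R−Rᵀ)₁₃, (R−Rᵀ)₂₁) / (2 sinθ) = (-0.540440, -0.799533, +0.262054)
rvec = θ·k = (-0.189882, -0.280913, +0.092072)

rvec=(-0.1899, -0.2809, 0.0921) tvec=(0.2869, 0.0511, 1.1662)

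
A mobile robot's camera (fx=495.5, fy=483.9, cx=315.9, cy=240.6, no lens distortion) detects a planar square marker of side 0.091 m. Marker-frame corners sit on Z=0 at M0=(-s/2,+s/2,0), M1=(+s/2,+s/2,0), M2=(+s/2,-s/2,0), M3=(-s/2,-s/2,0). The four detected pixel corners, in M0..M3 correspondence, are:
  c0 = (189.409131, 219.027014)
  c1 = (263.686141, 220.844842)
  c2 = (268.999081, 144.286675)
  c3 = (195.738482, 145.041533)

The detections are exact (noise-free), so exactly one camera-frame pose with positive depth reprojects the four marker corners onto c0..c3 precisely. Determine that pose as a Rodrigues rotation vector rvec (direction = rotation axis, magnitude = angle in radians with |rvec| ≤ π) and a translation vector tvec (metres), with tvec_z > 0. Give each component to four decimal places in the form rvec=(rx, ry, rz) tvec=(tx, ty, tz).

rvec=(-0.1097, 0.2145, 0.0448) tvec=(-0.1008, -0.0695, 0.5738)

Intrinsics K: fx=495.5, fy=483.9, cx=315.9, cy=240.6
Marker side s = 0.091 m; corners in marker frame (Z=0):
  M0 = (-0.0455, +0.0455, 0)
  M1 = (+0.0455, +0.0455, 0)
  M2 = (+0.0455, -0.0455, 0)
  M3 = (-0.0455, -0.0455, 0)
Detected image corners:
  c0 = (189.409131, 219.027014) px
  c1 = (263.686141, 220.844842) px
  c2 = (268.999081, 144.286675) px
  c3 = (195.738482, 145.041533) px
Planar DLT: solve 8×8 A·h = b for H (H[2,2]=1):
  H  [+724.71139 -105.58361 +228.85399]
  H  [-62.51286 +793.93544 +181.98563]
  H  [-0.37431 -0.18095 +1.00000]
B = K⁻¹H; ‖b₁‖=1.742846, ‖b₂‖=1.742846; λ = 2/(‖b₁‖+‖b₂‖) = 0.573774, sign → tz>0 ⇒ λ=+0.573774
r₁ = λ·B[:,0] = (+0.97612,+0.03266,-0.21477); r₂ = λ·B[:,1] = (-0.05607,+0.99301,-0.10382)
r₃ = r₁×r₂ = (+0.20988,+0.11339,+0.97113); SVD([r₁ r₂ r₃]) → R = UVᵀ:
  R  [+0.97612 -0.05607 +0.20988]
  R  [+0.03266 +0.99301 +0.11339]
  R  [-0.21477 -0.10382 +0.97113]
t = (-0.10080, -0.06950, +0.57377) m
tr R = 2.940263; θ = arccos((tr R − 1)/2) = 0.245024 rad = 14.039°
axis k = ((R−Rᵀ)₃₂, (R−Rᵀ)₁₃, (R−Rᵀ)₂₁) / (2 sinθ) = (-0.447706, +0.875276, +0.182897)
rvec = θ·k = (-0.109699, +0.214464, +0.044814)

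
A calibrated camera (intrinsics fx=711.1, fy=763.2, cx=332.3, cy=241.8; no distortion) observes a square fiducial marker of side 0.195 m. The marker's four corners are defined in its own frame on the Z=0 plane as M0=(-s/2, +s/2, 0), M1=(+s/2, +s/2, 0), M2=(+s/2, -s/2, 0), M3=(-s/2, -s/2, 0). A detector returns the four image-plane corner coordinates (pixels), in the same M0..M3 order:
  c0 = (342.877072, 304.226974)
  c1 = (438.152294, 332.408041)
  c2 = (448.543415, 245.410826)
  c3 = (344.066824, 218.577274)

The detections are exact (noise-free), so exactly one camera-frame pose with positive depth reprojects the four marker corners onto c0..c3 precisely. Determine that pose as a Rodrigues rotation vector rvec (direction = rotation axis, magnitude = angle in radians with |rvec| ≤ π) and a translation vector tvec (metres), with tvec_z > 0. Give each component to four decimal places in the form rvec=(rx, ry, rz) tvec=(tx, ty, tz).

rvec=(0.6446, 0.3739, 0.1288) tvec=(0.1114, 0.0607, 1.3234)

Intrinsics K: fx=711.1, fy=763.2, cx=332.3, cy=241.8
Marker side s = 0.195 m; corners in marker frame (Z=0):
  M0 = (-0.0975, +0.0975, 0)
  M1 = (+0.0975, +0.0975, 0)
  M2 = (+0.0975, -0.0975, 0)
  M3 = (-0.0975, -0.0975, 0)
Detected image corners:
  c0 = (342.877072, 304.226974) px
  c1 = (438.152294, 332.408041) px
  c2 = (448.543415, 245.410826) px
  c3 = (344.066824, 218.577274) px
Planar DLT: solve 8×8 A·h = b for H (H[2,2]=1):
  H  [+422.05277 +151.52911 +392.17783]
  H  [+78.91786 +568.99392 +276.78512]
  H  [-0.22642 +0.45932 +1.00000]
B = K⁻¹H; ‖b₁‖=0.755643, ‖b₂‖=0.755643; λ = 2/(‖b₁‖+‖b₂‖) = 1.323377, sign → tz>0 ⇒ λ=+1.323377
r₁ = λ·B[:,0] = (+0.92547,+0.23177,-0.29964); r₂ = λ·B[:,1] = (-0.00206,+0.79404,+0.60786)
r₃ = r₁×r₂ = (+0.37881,-0.56194,+0.73534); SVD([r₁ r₂ r₃]) → R = UVᵀ:
  R  [+0.92547 -0.00206 +0.37881]
  R  [+0.23177 +0.79404 -0.56194]
  R  [-0.29964 +0.60786 +0.73534]
t = (+0.11143, +0.06066, +1.32338) m
tr R = 2.454855; θ = arccos((tr R − 1)/2) = 0.756231 rad = 43.329°
axis k = ((R−Rᵀ)₃₂, (R−Rᵀ)₁₃, (R−Rᵀ)₂₁) / (2 sinθ) = (+0.852395, +0.494360, +0.170384)
rvec = θ·k = (+0.644607, +0.373850, +0.128849)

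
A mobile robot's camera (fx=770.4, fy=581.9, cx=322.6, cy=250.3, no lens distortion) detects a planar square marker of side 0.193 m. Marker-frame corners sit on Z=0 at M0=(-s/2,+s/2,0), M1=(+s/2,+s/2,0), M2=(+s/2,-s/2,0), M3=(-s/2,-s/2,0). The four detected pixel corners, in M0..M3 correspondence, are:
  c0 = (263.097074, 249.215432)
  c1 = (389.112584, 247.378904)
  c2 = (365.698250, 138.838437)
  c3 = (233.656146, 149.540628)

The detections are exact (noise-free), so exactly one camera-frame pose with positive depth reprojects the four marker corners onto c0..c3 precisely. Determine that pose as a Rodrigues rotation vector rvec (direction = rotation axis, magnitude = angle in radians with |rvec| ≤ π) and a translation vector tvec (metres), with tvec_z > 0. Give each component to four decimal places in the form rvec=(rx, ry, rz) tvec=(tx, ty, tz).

rvec=(0.3832, 0.4410, -0.1039) tvec=(-0.0160, -0.0927, 1.0319)

Intrinsics K: fx=770.4, fy=581.9, cx=322.6, cy=250.3
Marker side s = 0.193 m; corners in marker frame (Z=0):
  M0 = (-0.0965, +0.0965, 0)
  M1 = (+0.0965, +0.0965, 0)
  M2 = (+0.0965, -0.0965, 0)
  M3 = (-0.0965, -0.0965, 0)
Detected image corners:
  c0 = (263.097074, 249.215432) px
  c1 = (389.112584, 247.378904) px
  c2 = (365.698250, 138.838437) px
  c3 = (233.656146, 149.540628) px
Planar DLT: solve 8×8 A·h = b for H (H[2,2]=1):
  H  [+536.17597 +240.29760 +310.68579]
  H  [-114.46558 +602.91647 +198.02011]
  H  [-0.42146 +0.32833 +1.00000]
B = K⁻¹H; ‖b₁‖=0.969046, ‖b₂‖=0.969046; λ = 2/(‖b₁‖+‖b₂‖) = 1.031943, sign → tz>0 ⇒ λ=+1.031943
r₁ = λ·B[:,0] = (+0.90033,-0.01591,-0.43493); r₂ = λ·B[:,1] = (+0.18000,+0.92347,+0.33882)
r₃ = r₁×r₂ = (+0.39625,-0.38333,+0.83429); SVD([r₁ r₂ r₃]) → R = UVᵀ:
  R  [+0.90033 +0.18000 +0.39625]
  R  [-0.01591 +0.92347 -0.38333]
  R  [-0.43493 +0.33882 +0.83429]
t = (-0.01596, -0.09271, +1.03194) m
tr R = 2.658088; θ = arccos((tr R − 1)/2) = 0.593400 rad = 33.999°
axis k = ((R−Rᵀ)₃₂, (R−Rᵀ)₁₃, (R−Rᵀ)₂₁) / (2 sinθ) = (+0.645721, +0.743208, -0.175176)
rvec = θ·k = (+0.383171, +0.441020, -0.103949)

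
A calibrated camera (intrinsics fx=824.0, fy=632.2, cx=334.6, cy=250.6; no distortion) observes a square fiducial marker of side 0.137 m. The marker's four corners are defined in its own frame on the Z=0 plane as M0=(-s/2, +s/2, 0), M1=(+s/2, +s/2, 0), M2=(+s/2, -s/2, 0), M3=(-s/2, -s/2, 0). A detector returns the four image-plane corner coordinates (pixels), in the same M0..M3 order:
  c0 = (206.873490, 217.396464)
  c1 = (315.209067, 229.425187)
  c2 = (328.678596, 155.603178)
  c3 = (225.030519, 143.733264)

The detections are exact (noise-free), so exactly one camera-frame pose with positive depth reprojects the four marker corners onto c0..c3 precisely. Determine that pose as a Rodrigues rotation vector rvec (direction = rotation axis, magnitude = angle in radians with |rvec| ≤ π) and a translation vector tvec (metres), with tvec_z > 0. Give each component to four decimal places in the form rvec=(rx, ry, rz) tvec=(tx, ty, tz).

rvec=(-0.3392, -0.0618, 0.1347) tvec=(-0.0838, -0.1084, 1.0572)

Intrinsics K: fx=824.0, fy=632.2, cx=334.6, cy=250.6
Marker side s = 0.137 m; corners in marker frame (Z=0):
  M0 = (-0.0685, +0.0685, 0)
  M1 = (+0.0685, +0.0685, 0)
  M2 = (+0.0685, -0.0685, 0)
  M3 = (-0.0685, -0.0685, 0)
Detected image corners:
  c0 = (206.873490, 217.396464) px
  c1 = (315.209067, 229.425187) px
  c2 = (328.678596, 155.603178) px
  c3 = (225.030519, 143.733264) px
Planar DLT: solve 8×8 A·h = b for H (H[2,2]=1):
  H  [+782.89922 -200.76938 +269.24956]
  H  [+93.87292 +479.04585 +185.75229]
  H  [+0.03573 -0.31748 +1.00000]
B = K⁻¹H; ‖b₁‖=0.945882, ‖b₂‖=0.945882; λ = 2/(‖b₁‖+‖b₂‖) = 1.057215, sign → tz>0 ⇒ λ=+1.057215
r₁ = λ·B[:,0] = (+0.98914,+0.14201,+0.03777); r₂ = λ·B[:,1] = (-0.12130,+0.93415,-0.33565)
r₃ = r₁×r₂ = (-0.08295,+0.32742,+0.94123); SVD([r₁ r₂ r₃]) → R = UVᵀ:
  R  [+0.98914 -0.12130 -0.08295]
  R  [+0.14201 +0.93415 +0.32742]
  R  [+0.03777 -0.33565 +0.94123]
t = (-0.08385, -0.10844, +1.05721) m
tr R = 2.864521; θ = arccos((tr R − 1)/2) = 0.370184 rad = 21.210°
axis k = ((R−Rᵀ)₃₂, (R−Rᵀ)₁₃, (R−Rᵀ)₂₁) / (2 sinθ) = (-0.916376, -0.166834, +0.363899)
rvec = θ·k = (-0.339228, -0.061759, +0.134710)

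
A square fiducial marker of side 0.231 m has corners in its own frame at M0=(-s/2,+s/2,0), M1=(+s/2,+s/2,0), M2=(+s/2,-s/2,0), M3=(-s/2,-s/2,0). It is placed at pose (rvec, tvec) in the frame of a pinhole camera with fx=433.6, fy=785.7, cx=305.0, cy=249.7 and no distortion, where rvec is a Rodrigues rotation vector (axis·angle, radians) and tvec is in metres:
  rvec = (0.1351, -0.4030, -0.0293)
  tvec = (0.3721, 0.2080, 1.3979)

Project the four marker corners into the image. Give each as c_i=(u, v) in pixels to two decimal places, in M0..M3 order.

c0=(389.29, 438.43) c1=(447.24, 419.93) c2=(450.28, 297.72) c3=(391.16, 308.44)

Intrinsics K: fx=433.6, fy=785.7, cx=305.0, cy=249.7
Marker side s = 0.231 m; corners in marker frame (Z=0):
  M0 = (-0.1155, +0.1155, 0)
  M1 = (+0.1155, +0.1155, 0)
  M2 = (+0.1155, -0.1155, 0)
  M3 = (-0.1155, -0.1155, 0)
rvec = (0.1351, -0.4030, -0.0293), |rvec| = θ = 0.42605 rad = 24.411°
Rodrigues: sinθ=0.41328, 1−cosθ=0.08940; R = I + sinθ·[k]× + (1−cosθ)·[k]×²:
    [+0.91959 +0.00161 -0.39287]
    [-0.05523 +0.99059 -0.12523]
    [+0.38897 +0.13686 +0.91103]
t = (0.3721, 0.2080, 1.3979) m
M0: Pc = R·M0+t = (+0.26607, +0.32879, +1.36878); u = 433.6·(+0.26607)/1.36878 + 305.0 = 389.2860, v = 785.7·(+0.32879)/1.36878 + 249.7 = 438.4315
M1: Pc = R·M1+t = (+0.47850, +0.31603, +1.45863); u = 433.6·(+0.47850)/1.45863 + 305.0 = 447.2407, v = 785.7·(+0.31603)/1.45863 + 249.7 = 419.9329
M2: Pc = R·M2+t = (+0.47813, +0.08721, +1.42702); u = 433.6·(+0.47813)/1.42702 + 305.0 = 450.2792, v = 785.7·(+0.08721)/1.42702 + 249.7 = 297.7154
M3: Pc = R·M3+t = (+0.26570, +0.09997, +1.33717); u = 433.6·(+0.26570)/1.33717 + 305.0 = 391.1583, v = 785.7·(+0.09997)/1.33717 + 249.7 = 308.4390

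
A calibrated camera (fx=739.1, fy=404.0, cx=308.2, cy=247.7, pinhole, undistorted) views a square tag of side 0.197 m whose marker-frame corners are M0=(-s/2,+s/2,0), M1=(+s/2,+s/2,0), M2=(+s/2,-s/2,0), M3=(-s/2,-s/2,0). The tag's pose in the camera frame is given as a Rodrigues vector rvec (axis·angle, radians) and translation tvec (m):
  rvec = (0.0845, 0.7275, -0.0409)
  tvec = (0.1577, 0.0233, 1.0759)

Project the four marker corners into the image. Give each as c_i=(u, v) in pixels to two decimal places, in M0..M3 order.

Intrinsics K: fx=739.1, fy=404.0, cx=308.2, cy=247.7
Marker side s = 0.197 m; corners in marker frame (Z=0):
  M0 = (-0.0985, +0.0985, 0)
  M1 = (+0.0985, +0.0985, 0)
  M2 = (+0.0985, -0.0985, 0)
  M3 = (-0.0985, -0.0985, 0)
rvec = (0.0845, 0.7275, -0.0409), |rvec| = θ = 0.73353 rad = 42.028°
Rodrigues: sinθ=0.66950, 1−cosθ=0.25719; R = I + sinθ·[k]× + (1−cosθ)·[k]×²:
    [+0.74623 +0.06671 +0.66234]
    [-0.00795 +0.99579 -0.09135]
    [-0.66564 +0.06290 +0.74361]
t = (0.1577, 0.0233, 1.0759) m
M0: Pc = R·M0+t = (+0.09077, +0.12217, +1.14766); u = 739.1·(+0.09077)/1.14766 + 308.2 = 366.6549, v = 404.0·(+0.12217)/1.14766 + 247.7 = 290.7055
M1: Pc = R·M1+t = (+0.23777, +0.12060, +1.01653); u = 739.1·(+0.23777)/1.01653 + 308.2 = 481.0815, v = 404.0·(+0.12060)/1.01653 + 247.7 = 295.6311
M2: Pc = R·M2+t = (+0.22463, -0.07557, +1.00414); u = 739.1·(+0.22463)/1.00414 + 308.2 = 473.5414, v = 404.0·(-0.07557)/1.00414 + 247.7 = 217.2964
M3: Pc = R·M3+t = (+0.07763, -0.07400, +1.13527); u = 739.1·(+0.07763)/1.13527 + 308.2 = 358.7368, v = 404.0·(-0.07400)/1.13527 + 247.7 = 221.3653

c0=(366.65, 290.71) c1=(481.08, 295.63) c2=(473.54, 217.30) c3=(358.74, 221.37)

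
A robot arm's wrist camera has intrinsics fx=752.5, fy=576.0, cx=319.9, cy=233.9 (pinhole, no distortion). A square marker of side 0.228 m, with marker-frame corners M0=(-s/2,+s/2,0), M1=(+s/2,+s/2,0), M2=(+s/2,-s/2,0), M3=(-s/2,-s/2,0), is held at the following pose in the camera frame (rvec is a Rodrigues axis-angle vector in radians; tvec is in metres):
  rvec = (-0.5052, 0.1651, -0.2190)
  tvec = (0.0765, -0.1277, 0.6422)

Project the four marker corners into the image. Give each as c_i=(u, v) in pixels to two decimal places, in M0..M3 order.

Intrinsics K: fx=752.5, fy=576.0, cx=319.9, cy=233.9
Marker side s = 0.228 m; corners in marker frame (Z=0):
  M0 = (-0.1140, +0.1140, 0)
  M1 = (+0.1140, +0.1140, 0)
  M2 = (+0.1140, -0.1140, 0)
  M3 = (-0.1140, -0.1140, 0)
rvec = (-0.5052, 0.1651, -0.2190), |rvec| = θ = 0.57484 rad = 32.936°
Rodrigues: sinθ=0.54370, 1−cosθ=0.16072; R = I + sinθ·[k]× + (1−cosθ)·[k]×²:
    [+0.96341 +0.16657 +0.20997]
    [-0.24770 +0.85253 +0.46025]
    [-0.10234 -0.49542 +0.86260]
t = (0.0765, -0.1277, 0.6422) m
M0: Pc = R·M0+t = (-0.01434, -0.00227, +0.59739); u = 752.5·(-0.01434)/0.59739 + 319.9 = 301.8360, v = 576.0·(-0.00227)/0.59739 + 233.9 = 231.7087
M1: Pc = R·M1+t = (+0.20532, -0.05875, +0.57406); u = 752.5·(+0.20532)/0.57406 + 319.9 = 589.0411, v = 576.0·(-0.05875)/0.57406 + 233.9 = 174.9516
M2: Pc = R·M2+t = (+0.16734, -0.25313, +0.68701); u = 752.5·(+0.16734)/0.68701 + 319.9 = 503.1923, v = 576.0·(-0.25313)/0.68701 + 233.9 = 21.6742
M3: Pc = R·M3+t = (-0.05232, -0.19665, +0.71034); u = 752.5·(-0.05232)/0.71034 + 319.9 = 264.4772, v = 576.0·(-0.19665)/0.71034 + 233.9 = 74.4412

c0=(301.84, 231.71) c1=(589.04, 174.95) c2=(503.19, 21.67) c3=(264.48, 74.44)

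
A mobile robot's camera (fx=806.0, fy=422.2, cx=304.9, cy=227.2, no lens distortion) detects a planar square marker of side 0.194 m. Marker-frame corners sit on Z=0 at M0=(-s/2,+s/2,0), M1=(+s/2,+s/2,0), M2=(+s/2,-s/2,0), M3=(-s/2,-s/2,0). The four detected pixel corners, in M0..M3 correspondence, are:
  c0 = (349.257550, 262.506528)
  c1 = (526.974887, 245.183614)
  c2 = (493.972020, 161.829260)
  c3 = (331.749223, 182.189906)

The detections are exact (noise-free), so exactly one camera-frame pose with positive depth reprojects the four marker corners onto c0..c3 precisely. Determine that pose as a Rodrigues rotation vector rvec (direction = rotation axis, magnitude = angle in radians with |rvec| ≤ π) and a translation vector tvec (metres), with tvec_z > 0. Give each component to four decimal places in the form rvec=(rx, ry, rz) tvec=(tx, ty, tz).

rvec=(-0.3808, 0.3034, -0.1502) tvec=(0.1323, -0.0337, 0.9062)

Intrinsics K: fx=806.0, fy=422.2, cx=304.9, cy=227.2
Marker side s = 0.194 m; corners in marker frame (Z=0):
  M0 = (-0.0970, +0.0970, 0)
  M1 = (+0.0970, +0.0970, 0)
  M2 = (+0.0970, -0.0970, 0)
  M3 = (-0.0970, -0.0970, 0)
Detected image corners:
  c0 = (349.257550, 262.506528) px
  c1 = (526.974887, 245.183614) px
  c2 = (493.972020, 161.829260) px
  c3 = (331.749223, 182.189906) px
Planar DLT: solve 8×8 A·h = b for H (H[2,2]=1):
  H  [+751.25034 -52.56434 +422.57805]
  H  [-159.11504 +330.72133 +211.49776]
  H  [-0.28962 -0.42686 +1.00000]
B = K⁻¹H; ‖b₁‖=1.103507, ‖b₂‖=1.103507; λ = 2/(‖b₁‖+‖b₂‖) = 0.906202, sign → tz>0 ⇒ λ=+0.906202
r₁ = λ·B[:,0] = (+0.94393,-0.20029,-0.26246); r₂ = λ·B[:,1] = (+0.08723,+0.91802,-0.38683)
r₃ = r₁×r₂ = (+0.31841,+0.34224,+0.88402); SVD([r₁ r₂ r₃]) → R = UVᵀ:
  R  [+0.94393 +0.08723 +0.31841]
  R  [-0.20029 +0.91802 +0.34224]
  R  [-0.26246 -0.38683 +0.88402]
t = (+0.13231, -0.03370, +0.90620) m
tr R = 2.745963; θ = arccos((tr R − 1)/2) = 0.509515 rad = 29.193°
axis k = ((R−Rᵀ)₃₂, (R−Rᵀ)₁₃, (R−Rᵀ)₂₁) / (2 sinθ) = (-0.747372, +0.595454, -0.294737)
rvec = θ·k = (-0.380797, +0.303393, -0.150173)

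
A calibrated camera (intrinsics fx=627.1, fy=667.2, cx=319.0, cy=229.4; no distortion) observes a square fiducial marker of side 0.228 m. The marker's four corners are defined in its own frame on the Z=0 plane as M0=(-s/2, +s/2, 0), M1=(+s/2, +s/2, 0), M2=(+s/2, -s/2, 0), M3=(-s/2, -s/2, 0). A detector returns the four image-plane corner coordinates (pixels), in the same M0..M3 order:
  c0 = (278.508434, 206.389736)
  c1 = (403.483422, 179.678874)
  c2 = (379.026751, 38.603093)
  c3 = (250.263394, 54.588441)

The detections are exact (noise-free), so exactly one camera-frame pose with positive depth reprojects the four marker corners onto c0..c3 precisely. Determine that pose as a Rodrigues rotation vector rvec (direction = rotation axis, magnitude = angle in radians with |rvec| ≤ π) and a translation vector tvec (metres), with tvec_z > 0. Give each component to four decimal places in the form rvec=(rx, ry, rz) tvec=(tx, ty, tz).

Intrinsics K: fx=627.1, fy=667.2, cx=319.0, cy=229.4
Marker side s = 0.228 m; corners in marker frame (Z=0):
  M0 = (-0.1140, +0.1140, 0)
  M1 = (+0.1140, +0.1140, 0)
  M2 = (+0.1140, -0.1140, 0)
  M3 = (-0.1140, -0.1140, 0)
Detected image corners:
  c0 = (278.508434, 206.389736) px
  c1 = (403.483422, 179.678874) px
  c2 = (379.026751, 38.603093) px
  c3 = (250.263394, 54.588441) px
Planar DLT: solve 8×8 A·h = b for H (H[2,2]=1):
  H  [+664.67339 +135.70301 +330.30295]
  H  [-54.22083 +648.85987 +119.93357]
  H  [+0.33033 +0.06236 +1.00000]
B = K⁻¹H; ‖b₁‖=0.970841, ‖b₂‖=0.970841; λ = 2/(‖b₁‖+‖b₂‖) = 1.030035, sign → tz>0 ⇒ λ=+1.030035
r₁ = λ·B[:,0] = (+0.91867,-0.20069,+0.34025); r₂ = λ·B[:,1] = (+0.19022,+0.97964,+0.06423)
r₃ = r₁×r₂ = (-0.34621,+0.00572,+0.93814); SVD([r₁ r₂ r₃]) → R = UVᵀ:
  R  [+0.91867 +0.19022 -0.34621]
  R  [-0.20069 +0.97964 +0.00572]
  R  [+0.34025 +0.06423 +0.93814]
t = (+0.01857, -0.16900, +1.03004) m
tr R = 2.836444; θ = arccos((tr R − 1)/2) = 0.407228 rad = 23.332°
axis k = ((R−Rᵀ)₃₂, (R−Rᵀ)₁₃, (R−Rᵀ)₂₁) / (2 sinθ) = (+0.073867, -0.866603, -0.493501)
rvec = θ·k = (+0.030081, -0.352905, -0.200968)

rvec=(0.0301, -0.3529, -0.2010) tvec=(0.0186, -0.1690, 1.0300)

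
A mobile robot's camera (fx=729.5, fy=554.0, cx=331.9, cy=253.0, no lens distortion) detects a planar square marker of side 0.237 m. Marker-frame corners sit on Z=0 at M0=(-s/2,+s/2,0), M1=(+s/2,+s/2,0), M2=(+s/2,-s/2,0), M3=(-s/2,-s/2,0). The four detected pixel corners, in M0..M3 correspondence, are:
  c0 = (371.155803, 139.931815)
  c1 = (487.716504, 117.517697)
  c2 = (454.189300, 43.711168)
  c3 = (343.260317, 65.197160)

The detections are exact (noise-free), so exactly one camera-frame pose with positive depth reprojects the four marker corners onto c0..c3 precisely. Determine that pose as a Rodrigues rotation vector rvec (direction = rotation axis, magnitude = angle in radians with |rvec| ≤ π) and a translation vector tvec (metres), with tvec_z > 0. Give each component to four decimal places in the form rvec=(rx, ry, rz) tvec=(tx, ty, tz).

rvec=(-0.3072, 0.0503, -0.2418) tvec=(0.1655, -0.4328, 1.4772)

Intrinsics K: fx=729.5, fy=554.0, cx=331.9, cy=253.0
Marker side s = 0.237 m; corners in marker frame (Z=0):
  M0 = (-0.1185, +0.1185, 0)
  M1 = (+0.1185, +0.1185, 0)
  M2 = (+0.1185, -0.1185, 0)
  M3 = (-0.1185, -0.1185, 0)
Detected image corners:
  c0 = (371.155803, 139.931815) px
  c1 = (487.716504, 117.517697) px
  c2 = (454.189300, 43.711168) px
  c3 = (343.260317, 65.197160) px
Planar DLT: solve 8×8 A·h = b for H (H[2,2]=1):
  H  [+476.18848 +43.99940 +413.64818]
  H  [-93.33287 +294.45237 +90.69092]
  H  [-0.00835 -0.20666 +1.00000]
B = K⁻¹H; ‖b₁‖=0.676942, ‖b₂‖=0.676942; λ = 2/(‖b₁‖+‖b₂‖) = 1.477231, sign → tz>0 ⇒ λ=+1.477231
r₁ = λ·B[:,0] = (+0.96989,-0.24324,-0.01233); r₂ = λ·B[:,1] = (+0.22799,+0.92457,-0.30528)
r₃ = r₁×r₂ = (+0.08566,+0.29328,+0.95218); SVD([r₁ r₂ r₃]) → R = UVᵀ:
  R  [+0.96989 +0.22799 +0.08566]
  R  [-0.24324 +0.92457 +0.29328]
  R  [-0.01233 -0.30528 +0.95218]
t = (+0.16554, -0.43279, +1.47723) m
tr R = 2.846638; θ = arccos((tr R − 1)/2) = 0.394162 rad = 22.584°
axis k = ((R−Rᵀ)₃₂, (R−Rᵀ)₁₃, (R−Rᵀ)₂₁) / (2 sinθ) = (-0.779300, +0.127578, -0.613527)
rvec = θ·k = (-0.307170, +0.050286, -0.241829)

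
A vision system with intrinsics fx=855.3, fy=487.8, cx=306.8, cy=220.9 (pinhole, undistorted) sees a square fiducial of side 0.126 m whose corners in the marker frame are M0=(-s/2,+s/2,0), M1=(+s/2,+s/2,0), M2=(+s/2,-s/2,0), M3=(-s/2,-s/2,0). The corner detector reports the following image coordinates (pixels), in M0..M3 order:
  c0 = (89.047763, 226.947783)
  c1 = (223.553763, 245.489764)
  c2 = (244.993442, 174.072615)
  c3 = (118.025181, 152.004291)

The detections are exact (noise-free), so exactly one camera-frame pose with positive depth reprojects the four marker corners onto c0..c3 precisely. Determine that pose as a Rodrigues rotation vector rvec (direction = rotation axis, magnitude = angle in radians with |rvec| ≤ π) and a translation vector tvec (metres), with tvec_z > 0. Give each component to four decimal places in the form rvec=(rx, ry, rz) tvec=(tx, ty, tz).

rvec=(-0.2572, -0.4254, 0.1998) tvec=(-0.1247, -0.0352, 0.7865)

Intrinsics K: fx=855.3, fy=487.8, cx=306.8, cy=220.9
Marker side s = 0.126 m; corners in marker frame (Z=0):
  M0 = (-0.0630, +0.0630, 0)
  M1 = (+0.0630, +0.0630, 0)
  M2 = (+0.0630, -0.0630, 0)
  M3 = (-0.0630, -0.0630, 0)
Detected image corners:
  c0 = (89.047763, 226.947783) px
  c1 = (223.553763, 245.489764) px
  c2 = (244.993442, 174.072615) px
  c3 = (118.025181, 152.004291) px
Planar DLT: solve 8×8 A·h = b for H (H[2,2]=1):
  H  [+1118.58072 -260.69735 +171.18565]
  H  [+258.00009 +507.63507 +199.09799]
  H  [+0.48353 -0.36435 +1.00000]
B = K⁻¹H; ‖b₁‖=1.271486, ‖b₂‖=1.271486; λ = 2/(‖b₁‖+‖b₂‖) = 0.786481, sign → tz>0 ⇒ λ=+0.786481
r₁ = λ·B[:,0] = (+0.89217,+0.24376,+0.38029); r₂ = λ·B[:,1] = (-0.13693,+0.94823,-0.28656)
r₃ = r₁×r₂ = (-0.43045,+0.20358,+0.87936); SVD([r₁ r₂ r₃]) → R = UVᵀ:
  R  [+0.89217 -0.13693 -0.43045]
  R  [+0.24376 +0.94823 +0.20358]
  R  [+0.38029 -0.28656 +0.87936]
t = (-0.12470, -0.03515, +0.78648) m
tr R = 2.719750; θ = arccos((tr R − 1)/2) = 0.535772 rad = 30.697°
axis k = ((R−Rᵀ)₃₂, (R−Rᵀ)₁₃, (R−Rᵀ)₂₁) / (2 sinθ) = (-0.480050, -0.794058, +0.372860)
rvec = θ·k = (-0.257197, -0.425434, +0.199768)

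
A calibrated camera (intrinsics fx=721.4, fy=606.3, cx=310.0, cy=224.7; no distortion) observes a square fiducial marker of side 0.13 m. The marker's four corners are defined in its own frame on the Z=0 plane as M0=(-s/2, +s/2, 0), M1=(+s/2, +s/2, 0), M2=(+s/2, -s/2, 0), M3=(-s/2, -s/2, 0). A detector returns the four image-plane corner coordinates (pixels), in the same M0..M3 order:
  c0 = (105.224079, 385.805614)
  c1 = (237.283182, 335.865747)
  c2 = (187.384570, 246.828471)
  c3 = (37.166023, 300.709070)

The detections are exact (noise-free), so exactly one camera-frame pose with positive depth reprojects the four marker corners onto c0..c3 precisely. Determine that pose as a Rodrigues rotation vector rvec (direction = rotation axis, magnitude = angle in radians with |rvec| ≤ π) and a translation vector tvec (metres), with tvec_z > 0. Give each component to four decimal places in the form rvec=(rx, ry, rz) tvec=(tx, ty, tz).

rvec=(0.5771, -0.2402, -0.3570) tvec=(-0.1439, 0.0980, 0.6268)

Intrinsics K: fx=721.4, fy=606.3, cx=310.0, cy=224.7
Marker side s = 0.13 m; corners in marker frame (Z=0):
  M0 = (-0.0650, +0.0650, 0)
  M1 = (+0.0650, +0.0650, 0)
  M2 = (+0.0650, -0.0650, 0)
  M3 = (-0.0650, -0.0650, 0)
Detected image corners:
  c0 = (105.224079, 385.805614) px
  c1 = (237.283182, 335.865747) px
  c2 = (187.384570, 246.828471) px
  c3 = (37.166023, 300.709070) px
Planar DLT: solve 8×8 A·h = b for H (H[2,2]=1):
  H  [+1109.01298 +581.63454 +144.39480]
  H  [-336.96229 +958.29770 +319.54707]
  H  [+0.19367 +0.90879 +1.00000]
B = K⁻¹H; ‖b₁‖=1.595518, ‖b₂‖=1.595518; λ = 2/(‖b₁‖+‖b₂‖) = 0.626756, sign → tz>0 ⇒ λ=+0.626756
r₁ = λ·B[:,0] = (+0.91135,-0.39332,+0.12138); r₂ = λ·B[:,1] = (+0.26056,+0.77953,+0.56959)
r₃ = r₁×r₂ = (-0.31865,-0.48747,+0.81292); SVD([r₁ r₂ r₃]) → R = UVᵀ:
  R  [+0.91135 +0.26056 -0.31865]
  R  [-0.39332 +0.77953 -0.48747]
  R  [+0.12138 +0.56959 +0.81292]
t = (-0.14388, +0.09805, +0.62676) m
tr R = 2.503806; θ = arccos((tr R − 1)/2) = 0.719853 rad = 41.245°
axis k = ((R−Rᵀ)₃₂, (R−Rᵀ)₁₃, (R−Rᵀ)₂₁) / (2 sinθ) = (+0.801686, -0.333728, -0.495909)
rvec = θ·k = (+0.577096, -0.240235, -0.356981)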